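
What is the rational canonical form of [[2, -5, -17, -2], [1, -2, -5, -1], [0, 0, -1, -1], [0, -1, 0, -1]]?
R = [[0, 0, 0, -8], [1, 0, 0, -6], [0, 1, 0, -1], [0, 0, 1, -2]]

The invariant factors of A (the non-unit diagonal entries of the Smith normal form of xI - A over ℚ[x]) are (x + 2)(x^3 + x + 4), each dividing the next. The characteristic polynomial is their product, (x + 2)(x^3 + x + 4).

The rational canonical form is the block-diagonal matrix of companion matrices C(f_i):
R = [[0, 0, 0, -8], [1, 0, 0, -6], [0, 1, 0, -1], [0, 0, 1, -2]].

Note the characteristic polynomial does not split into linear factors over ℚ, so A has no Jordan form over ℚ; the rational canonical form exists over any field.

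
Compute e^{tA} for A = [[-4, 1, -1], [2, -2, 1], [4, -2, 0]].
e^{tA} = [[(t^2 - 2*t + 1)*e^{-2*t}, t*e^{-2*t}, t*(t - 2)*e^{-2*t}/2], [2*t*e^{-2*t}, e^{-2*t}, t*e^{-2*t}], [2*t*(2 - t)*e^{-2*t}, -2*t*e^{-2*t}, (-t^2 + 2*t + 1)*e^{-2*t}]]

A has Jordan form J = [[-2, 1, 0], [0, -2, 1], [0, 0, -2]] with A = PJP^{-1}, so e^{tA} = P e^{tJ} P^{-1}.

For a Jordan block J_k(λ), e^{tJ_k(λ)} = e^{λt} · (I + tN + t^2 N^2/2! + ... + t^{k-1} N^{k-1}/(k-1)!) where N is the nilpotent superdiagonal part.

Assembling the blocks and conjugating back gives the entries of e^{tA} as shown above.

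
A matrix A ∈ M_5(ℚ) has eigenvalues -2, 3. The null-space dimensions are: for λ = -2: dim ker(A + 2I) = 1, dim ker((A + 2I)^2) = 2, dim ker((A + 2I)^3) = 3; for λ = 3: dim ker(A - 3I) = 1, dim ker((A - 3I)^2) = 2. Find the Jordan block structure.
λ = -2: successive nullity increments [1, 1, 1] count blocks of size ≥ k; block sizes are [3].
λ = 3: successive nullity increments [1, 1] count blocks of size ≥ k; block sizes are [2].

Jordan blocks: (-2, 3), (3, 2)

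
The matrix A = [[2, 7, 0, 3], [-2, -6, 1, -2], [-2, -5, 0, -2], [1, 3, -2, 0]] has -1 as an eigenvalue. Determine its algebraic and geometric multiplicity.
algebraic multiplicity 4, geometric multiplicity 2

The characteristic polynomial is (x + 1)^4, so the factor x + 1 appears with exponent 4: the algebraic multiplicity is 4.

rank(A + I) = 2, so the eigenspace has dimension 4 - 2 = 2: the geometric multiplicity is 2.

Since 2 < 4, A is not diagonalizable.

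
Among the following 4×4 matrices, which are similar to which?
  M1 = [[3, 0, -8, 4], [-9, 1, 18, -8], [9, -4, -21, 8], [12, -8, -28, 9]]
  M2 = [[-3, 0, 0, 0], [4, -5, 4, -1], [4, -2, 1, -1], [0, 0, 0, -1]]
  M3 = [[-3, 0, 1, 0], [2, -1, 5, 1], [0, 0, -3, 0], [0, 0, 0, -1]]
Characteristic polynomials: χ_{M1} = (x + 1)^2(x + 3)^2, χ_{M2} = (x + 1)^2(x + 3)^2, χ_{M3} = (x + 1)^2(x + 3)^2.

{M1, M2}: invariant factors x + 3, (x + 1)^2(x + 3).

{M3}: invariant factors (x + 1)^2(x + 3)^2.

Matrices are similar if and only if their invariant-factor lists agree; the partition into similarity classes is {M1, M2}, {M3}.

2 classes: {M1, M2}, {M3}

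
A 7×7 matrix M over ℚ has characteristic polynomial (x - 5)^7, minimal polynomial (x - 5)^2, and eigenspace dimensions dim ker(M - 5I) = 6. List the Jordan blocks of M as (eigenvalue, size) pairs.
λ = 5: algebraic multiplicity 7 (exponent in χ_M), largest block size 2 (exponent in m_M), 6 blocks (geometric multiplicity). These force block sizes [2, 1, 1, 1, 1, 1].

Jordan blocks: (5, 2), (5, 1), (5, 1), (5, 1), (5, 1), (5, 1)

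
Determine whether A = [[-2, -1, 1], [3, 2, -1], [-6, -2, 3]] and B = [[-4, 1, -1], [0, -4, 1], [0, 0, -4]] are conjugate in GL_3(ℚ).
No.

trace(A) = 3 but trace(B) = -12. The trace is a similarity invariant, so A and B are not similar.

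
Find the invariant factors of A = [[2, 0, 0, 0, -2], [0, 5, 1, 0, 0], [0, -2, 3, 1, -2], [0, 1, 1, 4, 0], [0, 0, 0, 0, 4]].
x - 4, (x - 4)^3(x - 2)

The Jordan structure of A has elementary divisors (x - 2), (x - 4)^3, (x - 4). Arranging the block sizes at each eigenvalue in decreasing order and taking row products gives the invariant factors.

Invariant factors (smallest first, each dividing the next): x - 4, (x - 4)^3(x - 2).

Check: the last factor (x - 4)^3(x - 2) is the minimal polynomial, and the product (x - 4)^4(x - 2) is the characteristic polynomial.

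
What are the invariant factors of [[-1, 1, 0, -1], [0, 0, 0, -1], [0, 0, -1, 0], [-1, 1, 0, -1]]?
x + 1, x(x + 1)^2

The Jordan structure of A has elementary divisors (x + 1)^2, (x + 1), x. Arranging the block sizes at each eigenvalue in decreasing order and taking row products gives the invariant factors.

Invariant factors (smallest first, each dividing the next): x + 1, x(x + 1)^2.

Check: the last factor x(x + 1)^2 is the minimal polynomial, and the product x(x + 1)^3 is the characteristic polynomial.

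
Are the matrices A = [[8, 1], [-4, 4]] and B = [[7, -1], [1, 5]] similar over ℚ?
Yes.

Two matrices over a field are similar if and only if they have the same invariant factors.

Both A and B have characteristic polynomial (x - 6)^2 and minimal polynomial (x - 6)^2. Computing further, both have invariant factors (x - 6)^2. Hence A and B are similar.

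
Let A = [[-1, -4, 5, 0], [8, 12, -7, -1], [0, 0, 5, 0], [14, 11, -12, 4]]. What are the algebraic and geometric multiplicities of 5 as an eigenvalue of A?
The characteristic polynomial is (x - 5)^4, so the factor x - 5 appears with exponent 4: the algebraic multiplicity is 4.

rank(A - 5I) = 2, so the eigenspace has dimension 4 - 2 = 2: the geometric multiplicity is 2.

Since 2 < 4, A is not diagonalizable.

algebraic multiplicity 4, geometric multiplicity 2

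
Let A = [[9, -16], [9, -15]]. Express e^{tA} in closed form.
A has Jordan form J = [[-3, 1], [0, -3]] with A = PJP^{-1}, so e^{tA} = P e^{tJ} P^{-1}.

For a Jordan block J_k(λ), e^{tJ_k(λ)} = e^{λt} · (I + tN + t^2 N^2/2! + ... + t^{k-1} N^{k-1}/(k-1)!) where N is the nilpotent superdiagonal part.

Assembling the blocks and conjugating back gives the entries of e^{tA} as shown above.

e^{tA} = [[(12*t + 1)*e^{-3*t}, -16*t*e^{-3*t}], [9*t*e^{-3*t}, (1 - 12*t)*e^{-3*t}]]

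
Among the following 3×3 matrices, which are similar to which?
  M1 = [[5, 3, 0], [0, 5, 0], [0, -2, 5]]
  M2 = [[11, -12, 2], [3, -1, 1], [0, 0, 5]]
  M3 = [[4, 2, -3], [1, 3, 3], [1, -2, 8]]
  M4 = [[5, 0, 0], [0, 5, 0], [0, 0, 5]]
Characteristic polynomials: χ_{M1} = (x - 5)^3, χ_{M2} = (x - 5)^3, χ_{M3} = (x - 5)^3, χ_{M4} = (x - 5)^3.

{M1, M2, M3}: invariant factors x - 5, (x - 5)^2.

{M4}: invariant factors x - 5, x - 5, x - 5.

Matrices are similar if and only if their invariant-factor lists agree; the partition into similarity classes is {M1, M2, M3}, {M4}.

2 classes: {M1, M2, M3}, {M4}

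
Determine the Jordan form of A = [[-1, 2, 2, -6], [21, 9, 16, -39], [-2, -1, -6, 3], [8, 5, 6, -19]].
J = [[-5, 0, 0, 0], [0, -4, 1, 0], [0, 0, -4, 0], [0, 0, 0, -4]]

The characteristic polynomial is det(xI - A) = (x + 4)^3(x + 5), so the eigenvalues are -5 (algebraic multiplicity 1), -4 (algebraic multiplicity 3).

For λ = -5: algebraic multiplicity 1 gives one 1×1 block.

For λ = -4: rank(A + 4I) = 2, rank((A + 4I)^2) = 1. The eigenspace has dimension 4 - 2 = 2, so there are 2 Jordan blocks; the rank sequence gives block sizes [2, 1].

Assembling the blocks gives the Jordan form J above.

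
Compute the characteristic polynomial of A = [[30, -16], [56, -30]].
χ_A(x) = (x - 2)(x + 2)

xI - A = [[x - 30, 16], [-56, x + 30]].

Expanding det(xI - A) along the first row:
det(xI - A) = + (x - 30)·det([[x + 30]]) - (16)·det([[-56]]).

Evaluating gives χ_A(x) = x^2 - 4 = (x - 2)(x + 2).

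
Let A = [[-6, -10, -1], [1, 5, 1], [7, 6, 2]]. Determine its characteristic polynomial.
xI - A = [[x + 6, 10, 1], [-1, x - 5, -1], [-7, -6, x - 2]].

Expanding det(xI - A) along the first row:
det(xI - A) = + (x + 6)·det([[x - 5, -1], [-6, x - 2]]) - (10)·det([[-1, -1], [-7, x - 2]]) + (1)·det([[-1, x - 5], [-7, -6]]).

Evaluating gives χ_A(x) = x^3 - x^2 - 21x + 45 = (x - 3)^2(x + 5).

χ_A(x) = (x - 3)^2(x + 5)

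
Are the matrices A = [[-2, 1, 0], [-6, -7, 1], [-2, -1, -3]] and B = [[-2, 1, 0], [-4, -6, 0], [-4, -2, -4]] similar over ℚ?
Both have characteristic polynomial (x + 4)^3, but the minimal polynomial of A is (x + 4)^3 while the minimal polynomial of B is (x + 4)^2. The minimal polynomial is a similarity invariant, so A and B are not similar.

No.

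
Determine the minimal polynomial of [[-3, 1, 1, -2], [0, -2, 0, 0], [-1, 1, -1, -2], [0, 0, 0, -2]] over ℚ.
m_A(x) = (x + 2)^2

The characteristic polynomial factors as (x + 2)^4. The minimal polynomial is ∏(x - λ)^{k_λ} where k_λ is the size of the largest Jordan block at λ.

For λ = -2: rank(A + 2I) = 1, and the largest Jordan block has size 2 (the smallest k with rank((A + 2I)^k) = rank((A + 2I)^(k+1))).

So m_A(x) = (x + 2)^2.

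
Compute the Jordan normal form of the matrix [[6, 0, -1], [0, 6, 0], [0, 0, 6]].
The characteristic polynomial is det(xI - A) = (x - 6)^3, so the eigenvalues are 6 (algebraic multiplicity 3).

For λ = 6: rank(A - 6I) = 1, rank((A - 6I)^2) = 0. The eigenspace has dimension 3 - 1 = 2, so there are 2 Jordan blocks; the rank sequence gives block sizes [2, 1].

Assembling the blocks gives the Jordan form J above.

J = [[6, 1, 0], [0, 6, 0], [0, 0, 6]]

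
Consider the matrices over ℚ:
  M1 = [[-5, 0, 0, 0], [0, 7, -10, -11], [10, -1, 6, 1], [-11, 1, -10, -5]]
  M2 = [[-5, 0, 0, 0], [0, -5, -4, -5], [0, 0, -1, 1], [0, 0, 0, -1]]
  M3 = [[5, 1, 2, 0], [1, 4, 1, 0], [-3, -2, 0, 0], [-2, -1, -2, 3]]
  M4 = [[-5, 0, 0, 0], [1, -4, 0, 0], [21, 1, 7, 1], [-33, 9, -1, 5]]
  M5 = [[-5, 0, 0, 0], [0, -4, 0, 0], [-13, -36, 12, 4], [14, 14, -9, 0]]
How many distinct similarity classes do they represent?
Characteristic polynomials: χ_{M1} = (x - 6)^2(x + 4)(x + 5), χ_{M2} = (x + 1)^2(x + 5)^2, χ_{M3} = (x - 3)^4, χ_{M4} = (x - 6)^2(x + 4)(x + 5), χ_{M5} = (x - 6)^2(x + 4)(x + 5).

{M1, M4, M5}: invariant factors (x - 6)^2(x + 4)(x + 5).

{M2}: invariant factors x + 5, (x + 1)^2(x + 5).

{M3}: invariant factors x - 3, (x - 3)^3.

Matrices are similar if and only if their invariant-factor lists agree; the partition into similarity classes is {M1, M4, M5}, {M2}, {M3}.

3 classes: {M1, M4, M5}, {M2}, {M3}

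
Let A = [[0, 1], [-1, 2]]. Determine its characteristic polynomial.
xI - A = [[x, -1], [1, x - 2]].

Expanding det(xI - A) along the first row:
det(xI - A) = + (x)·det([[x - 2]]) - (-1)·det([[1]]).

Evaluating gives χ_A(x) = x^2 - 2x + 1 = (x - 1)^2.

χ_A(x) = (x - 1)^2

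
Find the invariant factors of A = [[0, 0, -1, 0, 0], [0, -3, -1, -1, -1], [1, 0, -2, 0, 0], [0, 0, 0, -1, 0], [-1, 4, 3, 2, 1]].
The Jordan structure of A has elementary divisors (x + 1)^2, (x + 1)^2, (x + 1). Arranging the block sizes at each eigenvalue in decreasing order and taking row products gives the invariant factors.

Invariant factors (smallest first, each dividing the next): x + 1, (x + 1)^2, (x + 1)^2.

Check: the last factor (x + 1)^2 is the minimal polynomial, and the product (x + 1)^5 is the characteristic polynomial.

x + 1, (x + 1)^2, (x + 1)^2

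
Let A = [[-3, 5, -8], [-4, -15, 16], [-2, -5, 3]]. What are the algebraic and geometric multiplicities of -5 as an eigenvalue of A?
algebraic multiplicity 3, geometric multiplicity 2

The characteristic polynomial is (x + 5)^3, so the factor x + 5 appears with exponent 3: the algebraic multiplicity is 3.

rank(A + 5I) = 1, so the eigenspace has dimension 3 - 1 = 2: the geometric multiplicity is 2.

Since 2 < 3, A is not diagonalizable.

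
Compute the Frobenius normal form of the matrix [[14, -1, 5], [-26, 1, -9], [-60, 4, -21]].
R = [[0, 0, -4], [1, 0, -9], [0, 1, -6]]

The invariant factors of A (the non-unit diagonal entries of the Smith normal form of xI - A over ℚ[x]) are (x + 1)^2(x + 4), each dividing the next. The characteristic polynomial is their product, (x + 1)^2(x + 4).

The rational canonical form is the block-diagonal matrix of companion matrices C(f_i):
R = [[0, 0, -4], [1, 0, -9], [0, 1, -6]].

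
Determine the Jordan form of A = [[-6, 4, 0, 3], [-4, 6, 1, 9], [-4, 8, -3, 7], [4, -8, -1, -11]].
The characteristic polynomial is det(xI - A) = (x + 2)(x + 4)^3, so the eigenvalues are -4 (algebraic multiplicity 3), -2 (algebraic multiplicity 1).

For λ = -4: rank(A + 4I) = 3, rank((A + 4I)^2) = 2, rank((A + 4I)^3) = 1. The eigenspace has dimension 4 - 3 = 1, so there is 1 Jordan block; the rank sequence gives block sizes [3].

For λ = -2: algebraic multiplicity 1 gives one 1×1 block.

Assembling the blocks gives the Jordan form J above.

J = [[-4, 1, 0, 0], [0, -4, 1, 0], [0, 0, -4, 0], [0, 0, 0, -2]]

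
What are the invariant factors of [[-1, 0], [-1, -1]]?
The Jordan structure of A has elementary divisors (x + 1)^2. Arranging the block sizes at each eigenvalue in decreasing order and taking row products gives the invariant factors.

Invariant factors (smallest first, each dividing the next): (x + 1)^2.

Check: the last factor (x + 1)^2 is the minimal polynomial, and the product (x + 1)^2 is the characteristic polynomial.

(x + 1)^2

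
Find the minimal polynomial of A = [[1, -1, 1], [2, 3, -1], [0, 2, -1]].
m_A(x) = (x - 1)^3

The characteristic polynomial factors as (x - 1)^3. The minimal polynomial is ∏(x - λ)^{k_λ} where k_λ is the size of the largest Jordan block at λ.

For λ = 1: rank(A - I) = 2, and the largest Jordan block has size 3 (the smallest k with rank((A - I)^k) = rank((A - I)^(k+1))).

So m_A(x) = (x - 1)^3.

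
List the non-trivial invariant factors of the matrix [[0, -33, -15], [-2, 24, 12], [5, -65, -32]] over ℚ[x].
The Jordan structure of A has elementary divisors (x + 3)^2, (x + 2). Arranging the block sizes at each eigenvalue in decreasing order and taking row products gives the invariant factors.

Invariant factors (smallest first, each dividing the next): (x + 2)(x + 3)^2.

Check: the last factor (x + 2)(x + 3)^2 is the minimal polynomial, and the product (x + 2)(x + 3)^2 is the characteristic polynomial.

(x + 2)(x + 3)^2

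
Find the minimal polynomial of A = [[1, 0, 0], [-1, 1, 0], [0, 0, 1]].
m_A(x) = (x - 1)^2

The characteristic polynomial factors as (x - 1)^3. The minimal polynomial is ∏(x - λ)^{k_λ} where k_λ is the size of the largest Jordan block at λ.

For λ = 1: rank(A - I) = 1, and the largest Jordan block has size 2 (the smallest k with rank((A - I)^k) = rank((A - I)^(k+1))).

So m_A(x) = (x - 1)^2.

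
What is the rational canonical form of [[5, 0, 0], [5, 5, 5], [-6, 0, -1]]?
The invariant factors of A (the non-unit diagonal entries of the Smith normal form of xI - A over ℚ[x]) are x - 5, (x - 5)(x + 1), each dividing the next. The characteristic polynomial is their product, (x - 5)^2(x + 1).

The rational canonical form is the block-diagonal matrix of companion matrices C(f_i):
R = [[5, 0, 0], [0, 0, 5], [0, 1, 4]].

R = [[5, 0, 0], [0, 0, 5], [0, 1, 4]]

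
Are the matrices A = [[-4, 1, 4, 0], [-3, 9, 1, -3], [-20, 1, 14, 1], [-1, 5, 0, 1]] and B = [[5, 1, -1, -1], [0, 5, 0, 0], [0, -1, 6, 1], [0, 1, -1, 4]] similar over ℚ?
Both have characteristic polynomial (x - 5)^4, but the minimal polynomial of A is (x - 5)^3 while the minimal polynomial of B is (x - 5)^2. The minimal polynomial is a similarity invariant, so A and B are not similar.

No.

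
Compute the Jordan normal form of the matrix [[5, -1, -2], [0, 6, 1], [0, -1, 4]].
J = [[5, 1, 0], [0, 5, 1], [0, 0, 5]]

The characteristic polynomial is det(xI - A) = (x - 5)^3, so the eigenvalues are 5 (algebraic multiplicity 3).

For λ = 5: rank(A - 5I) = 2, rank((A - 5I)^2) = 1, rank((A - 5I)^3) = 0. The eigenspace has dimension 3 - 2 = 1, so there is 1 Jordan block; the rank sequence gives block sizes [3].

Assembling the blocks gives the Jordan form J above.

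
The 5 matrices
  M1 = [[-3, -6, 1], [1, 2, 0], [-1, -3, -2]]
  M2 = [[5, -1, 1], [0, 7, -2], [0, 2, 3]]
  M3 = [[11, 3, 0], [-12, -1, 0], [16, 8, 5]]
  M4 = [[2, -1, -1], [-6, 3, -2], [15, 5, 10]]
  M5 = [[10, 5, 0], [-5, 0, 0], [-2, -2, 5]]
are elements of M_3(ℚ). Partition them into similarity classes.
2 classes: {M1}, {M2, M3, M4, M5}

Characteristic polynomials: χ_{M1} = (x + 1)^3, χ_{M2} = (x - 5)^3, χ_{M3} = (x - 5)^3, χ_{M4} = (x - 5)^3, χ_{M5} = (x - 5)^3.

{M1}: invariant factors (x + 1)^3.

{M2, M3, M4, M5}: invariant factors x - 5, (x - 5)^2.

Matrices are similar if and only if their invariant-factor lists agree; the partition into similarity classes is {M1}, {M2, M3, M4, M5}.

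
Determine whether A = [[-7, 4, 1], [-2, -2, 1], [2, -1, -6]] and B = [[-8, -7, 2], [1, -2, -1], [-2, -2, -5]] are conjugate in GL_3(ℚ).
Two matrices over a field are similar if and only if they have the same invariant factors.

Both A and B have characteristic polynomial (x + 5)^3 and minimal polynomial (x + 5)^3. Computing further, both have invariant factors (x + 5)^3. Hence A and B are similar.

Yes.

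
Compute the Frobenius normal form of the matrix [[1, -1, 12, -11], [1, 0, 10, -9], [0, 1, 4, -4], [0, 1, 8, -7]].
The invariant factors of A (the non-unit diagonal entries of the Smith normal form of xI - A over ℚ[x]) are (x + 2)(x^3 + x + 3), each dividing the next. The characteristic polynomial is their product, (x + 2)(x^3 + x + 3).

The rational canonical form is the block-diagonal matrix of companion matrices C(f_i):
R = [[0, 0, 0, -6], [1, 0, 0, -5], [0, 1, 0, -1], [0, 0, 1, -2]].

Note the characteristic polynomial does not split into linear factors over ℚ, so A has no Jordan form over ℚ; the rational canonical form exists over any field.

R = [[0, 0, 0, -6], [1, 0, 0, -5], [0, 1, 0, -1], [0, 0, 1, -2]]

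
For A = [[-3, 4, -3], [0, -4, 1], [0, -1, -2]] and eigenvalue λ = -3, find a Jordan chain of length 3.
v_1 = [[-3, 2, 3]]^T, v_2 = [[-1, 1, 1]]^T, v_3 = [[1, 0, 0]]^T

We seek v_1 ∈ ker((A + 3I)^3) \ ker((A + 3I)^2), then set v_{i+1} = (A + 3I) v_i.

One such chain is v_1 = [[-3, 2, 3]]^T, v_2 = [[-1, 1, 1]]^T, v_3 = [[1, 0, 0]]^T. Check: (A + 3I) v_3 = [[0, 0, 0]]^T = 0.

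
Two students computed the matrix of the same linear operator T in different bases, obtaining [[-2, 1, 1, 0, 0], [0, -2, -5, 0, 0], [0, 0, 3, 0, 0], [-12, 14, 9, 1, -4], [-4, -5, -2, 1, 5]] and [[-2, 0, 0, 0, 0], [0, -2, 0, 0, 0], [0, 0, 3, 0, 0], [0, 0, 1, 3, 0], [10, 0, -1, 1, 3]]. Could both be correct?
No.

Both have characteristic polynomial (x - 3)^3(x + 2)^2, but the minimal polynomial of A is (x - 3)^3(x + 2)^2 while the minimal polynomial of B is (x - 3)^3(x + 2). The minimal polynomial is a similarity invariant, so A and B are not similar.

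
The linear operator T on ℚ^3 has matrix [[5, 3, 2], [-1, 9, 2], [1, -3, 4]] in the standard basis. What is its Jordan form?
J = [[6, 1, 0], [0, 6, 0], [0, 0, 6]]

The characteristic polynomial is det(xI - A) = (x - 6)^3, so the eigenvalues are 6 (algebraic multiplicity 3).

For λ = 6: rank(A - 6I) = 1, rank((A - 6I)^2) = 0. The eigenspace has dimension 3 - 1 = 2, so there are 2 Jordan blocks; the rank sequence gives block sizes [2, 1].

Assembling the blocks gives the Jordan form J above.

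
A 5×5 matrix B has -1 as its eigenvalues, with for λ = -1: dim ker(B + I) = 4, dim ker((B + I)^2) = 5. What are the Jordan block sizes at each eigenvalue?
Jordan blocks: (-1, 2), (-1, 1), (-1, 1), (-1, 1)

λ = -1: successive nullity increments [4, 1] count blocks of size ≥ k; block sizes are [2, 1, 1, 1].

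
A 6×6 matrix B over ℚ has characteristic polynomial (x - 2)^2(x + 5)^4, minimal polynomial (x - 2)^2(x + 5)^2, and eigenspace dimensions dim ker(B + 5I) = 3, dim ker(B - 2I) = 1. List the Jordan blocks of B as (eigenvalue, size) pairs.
Jordan blocks: (-5, 2), (-5, 1), (-5, 1), (2, 2)

λ = -5: algebraic multiplicity 4 (exponent in χ_B), largest block size 2 (exponent in m_B), 3 blocks (geometric multiplicity). These force block sizes [2, 1, 1].
λ = 2: algebraic multiplicity 2 (exponent in χ_B), largest block size 2 (exponent in m_B), 1 block (geometric multiplicity). This forces block sizes [2].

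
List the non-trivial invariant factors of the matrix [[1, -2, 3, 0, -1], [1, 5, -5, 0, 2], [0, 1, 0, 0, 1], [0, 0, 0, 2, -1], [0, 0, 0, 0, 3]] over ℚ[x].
The Jordan structure of A has elementary divisors (x - 2)^3, (x - 2), (x - 3). Arranging the block sizes at each eigenvalue in decreasing order and taking row products gives the invariant factors.

Invariant factors (smallest first, each dividing the next): x - 2, (x - 3)(x - 2)^3.

Check: the last factor (x - 3)(x - 2)^3 is the minimal polynomial, and the product (x - 3)(x - 2)^4 is the characteristic polynomial.

x - 2, (x - 3)(x - 2)^3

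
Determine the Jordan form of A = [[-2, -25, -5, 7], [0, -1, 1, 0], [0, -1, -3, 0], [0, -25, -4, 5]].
The characteristic polynomial is det(xI - A) = (x - 5)(x + 2)^3, so the eigenvalues are -2 (algebraic multiplicity 3), 5 (algebraic multiplicity 1).

For λ = -2: rank(A + 2I) = 3, rank((A + 2I)^2) = 2, rank((A + 2I)^3) = 1. The eigenspace has dimension 4 - 3 = 1, so there is 1 Jordan block; the rank sequence gives block sizes [3].

For λ = 5: algebraic multiplicity 1 gives one 1×1 block.

Assembling the blocks gives the Jordan form J above.

J = [[-2, 1, 0, 0], [0, -2, 1, 0], [0, 0, -2, 0], [0, 0, 0, 5]]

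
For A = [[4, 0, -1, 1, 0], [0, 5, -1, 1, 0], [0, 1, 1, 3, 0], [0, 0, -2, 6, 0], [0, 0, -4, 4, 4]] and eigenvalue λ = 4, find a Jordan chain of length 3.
We seek v_1 ∈ ker((A - 4I)^3) \ ker((A - 4I)^2), then set v_{i+1} = (A - 4I) v_i.

One such chain is v_1 = [[1, 1, 1, 1, 2]]^T, v_2 = [[0, 1, 1, 0, 0]]^T, v_3 = [[-1, 0, -2, -2, -4]]^T. Check: (A - 4I) v_3 = [[0, 0, 0, 0, 0]]^T = 0.

v_1 = [[1, 1, 1, 1, 2]]^T, v_2 = [[0, 1, 1, 0, 0]]^T, v_3 = [[-1, 0, -2, -2, -4]]^T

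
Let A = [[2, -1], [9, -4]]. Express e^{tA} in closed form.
A has Jordan form J = [[-1, 1], [0, -1]] with A = PJP^{-1}, so e^{tA} = P e^{tJ} P^{-1}.

For a Jordan block J_k(λ), e^{tJ_k(λ)} = e^{λt} · (I + tN + t^2 N^2/2! + ... + t^{k-1} N^{k-1}/(k-1)!) where N is the nilpotent superdiagonal part.

Assembling the blocks and conjugating back gives the entries of e^{tA} as shown above.

e^{tA} = [[(3*t + 1)*e^{-t}, -t*e^{-t}], [9*t*e^{-t}, (1 - 3*t)*e^{-t}]]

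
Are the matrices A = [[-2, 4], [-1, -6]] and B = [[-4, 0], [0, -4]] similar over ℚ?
No.

Both have characteristic polynomial (x + 4)^2, but the minimal polynomial of A is (x + 4)^2 while the minimal polynomial of B is x + 4. The minimal polynomial is a similarity invariant, so A and B are not similar.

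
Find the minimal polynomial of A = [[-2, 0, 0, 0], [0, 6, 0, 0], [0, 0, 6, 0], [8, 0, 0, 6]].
m_A(x) = (x - 6)(x + 2)

The characteristic polynomial factors as (x - 6)^3(x + 2). The minimal polynomial is ∏(x - λ)^{k_λ} where k_λ is the size of the largest Jordan block at λ.

For λ = -2: rank(A + 2I) = 3, and the largest Jordan block has size 1 (the smallest k with rank((A + 2I)^k) = rank((A + 2I)^(k+1))).
For λ = 6: rank(A - 6I) = 1, and the largest Jordan block has size 1 (the smallest k with rank((A - 6I)^k) = rank((A - 6I)^(k+1))).

So m_A(x) = (x - 6)(x + 2).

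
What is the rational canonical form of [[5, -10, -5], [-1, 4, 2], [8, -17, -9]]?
The invariant factors of A (the non-unit diagonal entries of the Smith normal form of xI - A over ℚ[x]) are x^3 + 3x + 5, each dividing the next. The characteristic polynomial is their product, x^3 + 3x + 5.

The rational canonical form is the block-diagonal matrix of companion matrices C(f_i):
R = [[0, 0, -5], [1, 0, -3], [0, 1, 0]].

Note the characteristic polynomial does not split into linear factors over ℚ, so A has no Jordan form over ℚ; the rational canonical form exists over any field.

R = [[0, 0, -5], [1, 0, -3], [0, 1, 0]]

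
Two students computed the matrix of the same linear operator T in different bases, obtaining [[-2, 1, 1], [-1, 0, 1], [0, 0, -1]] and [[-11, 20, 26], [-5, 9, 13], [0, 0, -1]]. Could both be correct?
Yes.

Two matrices over a field are similar if and only if they have the same invariant factors.

Both A and B have characteristic polynomial (x + 1)^3 and minimal polynomial (x + 1)^2. Computing further, both have invariant factors x + 1, (x + 1)^2. Hence A and B are similar.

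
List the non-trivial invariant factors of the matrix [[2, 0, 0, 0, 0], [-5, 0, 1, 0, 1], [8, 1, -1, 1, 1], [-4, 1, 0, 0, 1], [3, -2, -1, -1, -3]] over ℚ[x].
(x + 1)^2, (x - 2)(x + 1)^2

The Jordan structure of A has elementary divisors (x + 1)^2, (x + 1)^2, (x - 2). Arranging the block sizes at each eigenvalue in decreasing order and taking row products gives the invariant factors.

Invariant factors (smallest first, each dividing the next): (x + 1)^2, (x - 2)(x + 1)^2.

Check: the last factor (x - 2)(x + 1)^2 is the minimal polynomial, and the product (x - 2)(x + 1)^4 is the characteristic polynomial.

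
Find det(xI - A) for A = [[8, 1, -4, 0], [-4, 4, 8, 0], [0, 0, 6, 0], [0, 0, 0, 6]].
xI - A = [[x - 8, -1, 4, 0], [4, x - 4, -8, 0], [0, 0, x - 6, 0], [0, 0, 0, x - 6]].

Expanding det(xI - A) along the first row:
det(xI - A) = + (x - 8)·det([[x - 4, -8, 0], [0, x - 6, 0], [0, 0, x - 6]]) - (-1)·det([[4, -8, 0], [0, x - 6, 0], [0, 0, x - 6]]) + (4)·det([[4, x - 4, 0], [0, 0, 0], [0, 0, x - 6]]) - (0)·det([[4, x - 4, -8], [0, 0, x - 6], [0, 0, 0]]).

Evaluating gives χ_A(x) = x^4 - 24x^3 + 216x^2 - 864x + 1296 = (x - 6)^4.

χ_A(x) = (x - 6)^4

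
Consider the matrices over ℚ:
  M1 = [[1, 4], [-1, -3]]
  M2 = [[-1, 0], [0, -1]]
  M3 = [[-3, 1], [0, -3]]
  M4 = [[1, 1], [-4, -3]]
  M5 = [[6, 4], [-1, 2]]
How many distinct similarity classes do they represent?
Characteristic polynomials: χ_{M1} = (x + 1)^2, χ_{M2} = (x + 1)^2, χ_{M3} = (x + 3)^2, χ_{M4} = (x + 1)^2, χ_{M5} = (x - 4)^2.

{M1, M4}: invariant factors (x + 1)^2.

{M2}: invariant factors x + 1, x + 1.

{M3}: invariant factors (x + 3)^2.

{M5}: invariant factors (x - 4)^2.

Matrices are similar if and only if their invariant-factor lists agree; the partition into similarity classes is {M1, M4}, {M2}, {M3}, {M5}.

4 classes: {M1, M4}, {M2}, {M3}, {M5}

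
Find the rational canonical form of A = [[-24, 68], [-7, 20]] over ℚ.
The invariant factors of A (the non-unit diagonal entries of the Smith normal form of xI - A over ℚ[x]) are x^2 + 4x - 4, each dividing the next. The characteristic polynomial is their product, x^2 + 4x - 4.

The rational canonical form is the block-diagonal matrix of companion matrices C(f_i):
R = [[0, 4], [1, -4]].

Note the characteristic polynomial does not split into linear factors over ℚ, so A has no Jordan form over ℚ; the rational canonical form exists over any field.

R = [[0, 4], [1, -4]]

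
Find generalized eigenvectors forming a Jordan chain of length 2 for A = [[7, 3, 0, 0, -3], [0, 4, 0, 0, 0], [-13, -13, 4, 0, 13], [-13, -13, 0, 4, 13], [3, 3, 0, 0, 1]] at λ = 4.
We seek v_1 ∈ ker((A - 4I)^2) \ ker(A - 4I), then set v_{i+1} = (A - 4I) v_i.

One such chain is v_1 = [[0, 2, 0, 0, 1]]^T, v_2 = [[3, 0, -13, -13, 3]]^T. Check: (A - 4I) v_2 = [[0, 0, 0, 0, 0]]^T = 0.

v_1 = [[0, 2, 0, 0, 1]]^T, v_2 = [[3, 0, -13, -13, 3]]^T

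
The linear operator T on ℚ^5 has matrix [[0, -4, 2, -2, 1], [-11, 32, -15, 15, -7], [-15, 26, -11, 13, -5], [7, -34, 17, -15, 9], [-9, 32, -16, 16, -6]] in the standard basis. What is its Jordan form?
J = [[-3, 1, 0, 0, 0], [0, -3, 0, 0, 0], [0, 0, 2, 1, 0], [0, 0, 0, 2, 0], [0, 0, 0, 0, 2]]

The characteristic polynomial is det(xI - A) = (x - 2)^3(x + 3)^2, so the eigenvalues are -3 (algebraic multiplicity 2), 2 (algebraic multiplicity 3).

For λ = -3: rank(A + 3I) = 4, rank((A + 3I)^2) = 3. The eigenspace has dimension 5 - 4 = 1, so there is 1 Jordan block; the rank sequence gives block sizes [2].

For λ = 2: rank(A - 2I) = 3, rank((A - 2I)^2) = 2. The eigenspace has dimension 5 - 3 = 2, so there are 2 Jordan blocks; the rank sequence gives block sizes [2, 1].

Assembling the blocks gives the Jordan form J above.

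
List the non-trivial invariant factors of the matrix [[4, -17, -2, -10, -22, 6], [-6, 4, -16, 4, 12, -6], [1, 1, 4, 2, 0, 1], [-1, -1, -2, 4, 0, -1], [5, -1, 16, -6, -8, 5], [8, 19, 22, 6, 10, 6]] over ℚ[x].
x - 4, (x - 6)(x - 4)^2(x + 2)^2

The Jordan structure of A has elementary divisors (x + 2)^2, (x - 4)^2, (x - 4), (x - 6). Arranging the block sizes at each eigenvalue in decreasing order and taking row products gives the invariant factors.

Invariant factors (smallest first, each dividing the next): x - 4, (x - 6)(x - 4)^2(x + 2)^2.

Check: the last factor (x - 6)(x - 4)^2(x + 2)^2 is the minimal polynomial, and the product (x - 6)(x - 4)^3(x + 2)^2 is the characteristic polynomial.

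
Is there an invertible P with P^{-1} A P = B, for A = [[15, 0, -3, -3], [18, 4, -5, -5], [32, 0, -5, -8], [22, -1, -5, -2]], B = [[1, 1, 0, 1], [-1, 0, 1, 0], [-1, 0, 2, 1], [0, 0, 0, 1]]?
trace(A) = 12 but trace(B) = 4. The trace is a similarity invariant, so A and B are not similar.

No.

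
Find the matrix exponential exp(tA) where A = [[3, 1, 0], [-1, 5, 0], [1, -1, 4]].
A has Jordan form J = [[4, 1, 0], [0, 4, 0], [0, 0, 4]] with A = PJP^{-1}, so e^{tA} = P e^{tJ} P^{-1}.

For a Jordan block J_k(λ), e^{tJ_k(λ)} = e^{λt} · (I + tN + t^2 N^2/2! + ... + t^{k-1} N^{k-1}/(k-1)!) where N is the nilpotent superdiagonal part.

Assembling the blocks and conjugating back gives the entries of e^{tA} as shown above.

e^{tA} = [[(1 - t)*e^{4*t}, t*e^{4*t}, 0], [-t*e^{4*t}, (t + 1)*e^{4*t}, 0], [t*e^{4*t}, -t*e^{4*t}, e^{4*t}]]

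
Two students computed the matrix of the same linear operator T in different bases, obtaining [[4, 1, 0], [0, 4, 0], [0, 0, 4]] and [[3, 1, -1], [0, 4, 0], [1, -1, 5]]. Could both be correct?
Two matrices over a field are similar if and only if they have the same invariant factors.

Both A and B have characteristic polynomial (x - 4)^3 and minimal polynomial (x - 4)^2. Computing further, both have invariant factors x - 4, (x - 4)^2. Hence A and B are similar.

Yes.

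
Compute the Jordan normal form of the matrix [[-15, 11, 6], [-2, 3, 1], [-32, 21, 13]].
J = [[-3, 0, 0], [0, 2, 1], [0, 0, 2]]

The characteristic polynomial is det(xI - A) = (x - 2)^2(x + 3), so the eigenvalues are -3 (algebraic multiplicity 1), 2 (algebraic multiplicity 2).

For λ = -3: algebraic multiplicity 1 gives one 1×1 block.

For λ = 2: rank(A - 2I) = 2, rank((A - 2I)^2) = 1. The eigenspace has dimension 3 - 2 = 1, so there is 1 Jordan block; the rank sequence gives block sizes [2].

Assembling the blocks gives the Jordan form J above.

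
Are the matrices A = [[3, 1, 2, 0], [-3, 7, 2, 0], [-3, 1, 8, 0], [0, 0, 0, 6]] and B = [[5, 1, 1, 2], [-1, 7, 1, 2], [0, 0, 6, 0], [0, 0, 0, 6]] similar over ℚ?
Two matrices over a field are similar if and only if they have the same invariant factors.

Both A and B have characteristic polynomial (x - 6)^4 and minimal polynomial (x - 6)^2. Computing further, both have invariant factors x - 6, x - 6, (x - 6)^2. Hence A and B are similar.

Yes.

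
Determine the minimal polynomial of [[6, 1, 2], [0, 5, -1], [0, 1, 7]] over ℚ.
The characteristic polynomial factors as (x - 6)^3. The minimal polynomial is ∏(x - λ)^{k_λ} where k_λ is the size of the largest Jordan block at λ.

For λ = 6: rank(A - 6I) = 2, and the largest Jordan block has size 3 (the smallest k with rank((A - 6I)^k) = rank((A - 6I)^(k+1))).

So m_A(x) = (x - 6)^3.

m_A(x) = (x - 6)^3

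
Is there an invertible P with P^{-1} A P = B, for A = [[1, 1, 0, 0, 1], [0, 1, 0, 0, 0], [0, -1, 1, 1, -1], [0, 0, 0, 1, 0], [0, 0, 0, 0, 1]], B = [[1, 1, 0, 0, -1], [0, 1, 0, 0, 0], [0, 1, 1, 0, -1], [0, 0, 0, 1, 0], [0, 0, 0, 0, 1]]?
Both have characteristic polynomial (x - 1)^5 and minimal polynomial (x - 1)^2. But rank(A - I) = 2 for A while rank(B - I) = 1 for B, so the number of Jordan blocks at λ = 1 differs. A and B are not similar.

No.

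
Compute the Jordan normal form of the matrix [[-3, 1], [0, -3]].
J = [[-3, 1], [0, -3]]

The characteristic polynomial is det(xI - A) = (x + 3)^2, so the eigenvalues are -3 (algebraic multiplicity 2).

For λ = -3: rank(A + 3I) = 1, rank((A + 3I)^2) = 0. The eigenspace has dimension 2 - 1 = 1, so there is 1 Jordan block; the rank sequence gives block sizes [2].

Assembling the blocks gives the Jordan form J above.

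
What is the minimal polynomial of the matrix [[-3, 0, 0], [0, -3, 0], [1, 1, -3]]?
The characteristic polynomial factors as (x + 3)^3. The minimal polynomial is ∏(x - λ)^{k_λ} where k_λ is the size of the largest Jordan block at λ.

For λ = -3: rank(A + 3I) = 1, and the largest Jordan block has size 2 (the smallest k with rank((A + 3I)^k) = rank((A + 3I)^(k+1))).

So m_A(x) = (x + 3)^2.

m_A(x) = (x + 3)^2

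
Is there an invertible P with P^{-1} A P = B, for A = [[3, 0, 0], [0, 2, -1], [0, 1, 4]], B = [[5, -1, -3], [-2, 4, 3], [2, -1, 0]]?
Two matrices over a field are similar if and only if they have the same invariant factors.

Both A and B have characteristic polynomial (x - 3)^3 and minimal polynomial (x - 3)^2. Computing further, both have invariant factors x - 3, (x - 3)^2. Hence A and B are similar.

Yes.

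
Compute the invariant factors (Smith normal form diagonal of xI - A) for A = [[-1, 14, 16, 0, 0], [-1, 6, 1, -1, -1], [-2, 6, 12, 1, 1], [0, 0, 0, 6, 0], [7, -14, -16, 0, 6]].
The Jordan structure of A has elementary divisors (x - 5), (x - 6)^3, (x - 6). Arranging the block sizes at each eigenvalue in decreasing order and taking row products gives the invariant factors.

Invariant factors (smallest first, each dividing the next): x - 6, (x - 6)^3(x - 5).

Check: the last factor (x - 6)^3(x - 5) is the minimal polynomial, and the product (x - 6)^4(x - 5) is the characteristic polynomial.

x - 6, (x - 6)^3(x - 5)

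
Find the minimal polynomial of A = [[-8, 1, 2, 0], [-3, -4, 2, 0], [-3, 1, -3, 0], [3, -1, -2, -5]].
m_A(x) = (x + 5)^2

The characteristic polynomial factors as (x + 5)^4. The minimal polynomial is ∏(x - λ)^{k_λ} where k_λ is the size of the largest Jordan block at λ.

For λ = -5: rank(A + 5I) = 1, and the largest Jordan block has size 2 (the smallest k with rank((A + 5I)^k) = rank((A + 5I)^(k+1))).

So m_A(x) = (x + 5)^2.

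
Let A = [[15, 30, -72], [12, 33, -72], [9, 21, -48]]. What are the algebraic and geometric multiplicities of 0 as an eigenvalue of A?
The characteristic polynomial is x(x - 3)(x + 3), so the factor x appears with exponent 1: the algebraic multiplicity is 1.

rank(A) = 2, so the eigenspace has dimension 3 - 2 = 1: the geometric multiplicity is 1.

algebraic multiplicity 1, geometric multiplicity 1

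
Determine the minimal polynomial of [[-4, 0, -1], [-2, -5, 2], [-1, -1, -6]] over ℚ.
The characteristic polynomial factors as (x + 5)^3. The minimal polynomial is ∏(x - λ)^{k_λ} where k_λ is the size of the largest Jordan block at λ.

For λ = -5: rank(A + 5I) = 2, and the largest Jordan block has size 3 (the smallest k with rank((A + 5I)^k) = rank((A + 5I)^(k+1))).

So m_A(x) = (x + 5)^3.

m_A(x) = (x + 5)^3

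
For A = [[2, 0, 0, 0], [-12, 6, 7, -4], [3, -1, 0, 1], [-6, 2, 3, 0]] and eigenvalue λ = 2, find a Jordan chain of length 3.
v_1 = [[0, -2, 1, -1]]^T, v_2 = [[0, 3, -1, 1]]^T, v_3 = [[0, 1, 0, 1]]^T

We seek v_1 ∈ ker((A - 2I)^3) \ ker((A - 2I)^2), then set v_{i+1} = (A - 2I) v_i.

One such chain is v_1 = [[0, -2, 1, -1]]^T, v_2 = [[0, 3, -1, 1]]^T, v_3 = [[0, 1, 0, 1]]^T. Check: (A - 2I) v_3 = [[0, 0, 0, 0]]^T = 0.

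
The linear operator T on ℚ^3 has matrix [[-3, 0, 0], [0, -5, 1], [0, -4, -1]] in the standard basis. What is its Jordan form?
The characteristic polynomial is det(xI - A) = (x + 3)^3, so the eigenvalues are -3 (algebraic multiplicity 3).

For λ = -3: rank(A + 3I) = 1, rank((A + 3I)^2) = 0. The eigenspace has dimension 3 - 1 = 2, so there are 2 Jordan blocks; the rank sequence gives block sizes [2, 1].

Assembling the blocks gives the Jordan form J above.

J = [[-3, 1, 0], [0, -3, 0], [0, 0, -3]]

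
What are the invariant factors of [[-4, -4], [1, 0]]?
The Jordan structure of A has elementary divisors (x + 2)^2. Arranging the block sizes at each eigenvalue in decreasing order and taking row products gives the invariant factors.

Invariant factors (smallest first, each dividing the next): (x + 2)^2.

Check: the last factor (x + 2)^2 is the minimal polynomial, and the product (x + 2)^2 is the characteristic polynomial.

(x + 2)^2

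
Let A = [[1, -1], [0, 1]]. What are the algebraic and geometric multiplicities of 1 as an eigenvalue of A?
The characteristic polynomial is (x - 1)^2, so the factor x - 1 appears with exponent 2: the algebraic multiplicity is 2.

rank(A - I) = 1, so the eigenspace has dimension 2 - 1 = 1: the geometric multiplicity is 1.

Since 1 < 2, A is not diagonalizable.

algebraic multiplicity 2, geometric multiplicity 1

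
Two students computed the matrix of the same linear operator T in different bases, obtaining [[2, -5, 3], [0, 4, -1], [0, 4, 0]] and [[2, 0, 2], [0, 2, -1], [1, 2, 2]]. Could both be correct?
Two matrices over a field are similar if and only if they have the same invariant factors.

Both A and B have characteristic polynomial (x - 2)^3 and minimal polynomial (x - 2)^3. Computing further, both have invariant factors (x - 2)^3. Hence A and B are similar.

Yes.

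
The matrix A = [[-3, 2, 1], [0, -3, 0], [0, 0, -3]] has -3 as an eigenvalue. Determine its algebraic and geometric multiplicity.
algebraic multiplicity 3, geometric multiplicity 2

The characteristic polynomial is (x + 3)^3, so the factor x + 3 appears with exponent 3: the algebraic multiplicity is 3.

rank(A + 3I) = 1, so the eigenspace has dimension 3 - 1 = 2: the geometric multiplicity is 2.

Since 2 < 3, A is not diagonalizable.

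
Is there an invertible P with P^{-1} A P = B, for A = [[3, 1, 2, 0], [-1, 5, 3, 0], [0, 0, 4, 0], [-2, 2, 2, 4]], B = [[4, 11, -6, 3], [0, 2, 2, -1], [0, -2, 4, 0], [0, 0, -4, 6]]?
Two matrices over a field are similar if and only if they have the same invariant factors.

Both A and B have characteristic polynomial (x - 4)^4 and minimal polynomial (x - 4)^3. Computing further, both have invariant factors x - 4, (x - 4)^3. Hence A and B are similar.

Yes.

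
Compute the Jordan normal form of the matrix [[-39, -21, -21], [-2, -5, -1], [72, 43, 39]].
The characteristic polynomial is det(xI - A) = (x - 3)(x + 4)^2, so the eigenvalues are -4 (algebraic multiplicity 2), 3 (algebraic multiplicity 1).

For λ = -4: rank(A + 4I) = 2, rank((A + 4I)^2) = 1. The eigenspace has dimension 3 - 2 = 1, so there is 1 Jordan block; the rank sequence gives block sizes [2].

For λ = 3: algebraic multiplicity 1 gives one 1×1 block.

Assembling the blocks gives the Jordan form J above.

J = [[-4, 1, 0], [0, -4, 0], [0, 0, 3]]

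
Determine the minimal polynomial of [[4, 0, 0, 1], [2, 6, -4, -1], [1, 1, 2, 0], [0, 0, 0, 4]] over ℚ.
m_A(x) = (x - 4)^2

The characteristic polynomial factors as (x - 4)^4. The minimal polynomial is ∏(x - λ)^{k_λ} where k_λ is the size of the largest Jordan block at λ.

For λ = 4: rank(A - 4I) = 2, and the largest Jordan block has size 2 (the smallest k with rank((A - 4I)^k) = rank((A - 4I)^(k+1))).

So m_A(x) = (x - 4)^2.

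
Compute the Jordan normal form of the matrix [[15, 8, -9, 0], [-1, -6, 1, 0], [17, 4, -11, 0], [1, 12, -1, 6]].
The characteristic polynomial is det(xI - A) = (x - 6)^2(x + 4)^2, so the eigenvalues are -4 (algebraic multiplicity 2), 6 (algebraic multiplicity 2).

For λ = -4: rank(A + 4I) = 3, rank((A + 4I)^2) = 2. The eigenspace has dimension 4 - 3 = 1, so there is 1 Jordan block; the rank sequence gives block sizes [2].

For λ = 6: rank(A - 6I) = 2. The eigenspace has dimension 4 - 2 = 2, so there are 2 Jordan blocks; the rank sequence gives block sizes [1, 1].

Assembling the blocks gives the Jordan form J above.

J = [[-4, 1, 0, 0], [0, -4, 0, 0], [0, 0, 6, 0], [0, 0, 0, 6]]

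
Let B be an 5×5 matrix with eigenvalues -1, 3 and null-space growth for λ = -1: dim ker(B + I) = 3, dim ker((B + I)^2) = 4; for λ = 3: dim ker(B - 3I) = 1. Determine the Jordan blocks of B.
λ = -1: successive nullity increments [3, 1] count blocks of size ≥ k; block sizes are [2, 1, 1].
λ = 3: successive nullity increments [1] count blocks of size ≥ k; block sizes are [1].

Jordan blocks: (-1, 2), (-1, 1), (-1, 1), (3, 1)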